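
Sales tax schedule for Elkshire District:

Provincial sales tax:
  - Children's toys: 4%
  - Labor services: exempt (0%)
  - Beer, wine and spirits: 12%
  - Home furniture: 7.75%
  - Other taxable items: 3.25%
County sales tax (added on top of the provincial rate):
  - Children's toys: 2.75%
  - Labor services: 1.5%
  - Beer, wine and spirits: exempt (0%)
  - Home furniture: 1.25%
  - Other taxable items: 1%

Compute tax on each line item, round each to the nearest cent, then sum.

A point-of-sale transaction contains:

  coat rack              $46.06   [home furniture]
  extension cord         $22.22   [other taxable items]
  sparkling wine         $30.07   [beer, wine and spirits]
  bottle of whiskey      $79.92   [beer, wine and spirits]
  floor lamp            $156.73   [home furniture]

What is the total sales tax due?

$32.40

Coat rack $46.06: home furniture → 7.75% + 1.25% county = 9% → $4.15
Extension cord $22.22: other taxable items → 3.25% + 1% county = 4.25% → $0.94
Sparkling wine $30.07: beer, wine and spirits → 12% + 0% county = 12% → $3.61
Bottle of whiskey $79.92: beer, wine and spirits → 12% + 0% county = 12% → $9.59
Floor lamp $156.73: home furniture → 7.75% + 1.25% county = 9% → $14.11
Total tax = $4.15 + $0.94 + $3.61 + $9.59 + $14.11 = $32.40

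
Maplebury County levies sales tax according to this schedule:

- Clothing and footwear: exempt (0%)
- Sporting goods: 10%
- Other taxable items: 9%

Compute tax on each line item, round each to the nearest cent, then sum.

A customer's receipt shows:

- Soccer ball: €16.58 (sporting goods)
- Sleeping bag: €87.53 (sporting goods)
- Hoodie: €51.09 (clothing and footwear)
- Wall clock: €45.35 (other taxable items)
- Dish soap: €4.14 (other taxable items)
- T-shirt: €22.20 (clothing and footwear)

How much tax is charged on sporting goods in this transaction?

€10.41

Soccer ball €16.58: sporting goods → 10% → €1.66
Sleeping bag €87.53: sporting goods → 10% → €8.75
Tax on sporting goods = €1.66 + €8.75 = €10.41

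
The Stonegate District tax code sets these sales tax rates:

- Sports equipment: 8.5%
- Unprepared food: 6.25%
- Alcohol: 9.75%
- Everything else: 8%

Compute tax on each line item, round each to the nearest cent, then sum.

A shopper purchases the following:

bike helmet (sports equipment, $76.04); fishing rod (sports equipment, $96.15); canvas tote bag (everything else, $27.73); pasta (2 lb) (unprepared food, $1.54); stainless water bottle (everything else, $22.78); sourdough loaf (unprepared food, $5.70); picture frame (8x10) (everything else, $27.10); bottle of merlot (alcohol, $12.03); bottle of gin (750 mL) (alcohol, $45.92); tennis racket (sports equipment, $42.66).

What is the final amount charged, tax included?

Bike helmet $76.04: sports equipment → 8.5% → $6.46
Fishing rod $96.15: sports equipment → 8.5% → $8.17
Canvas tote bag $27.73: everything else → 8% → $2.22
Pasta (2 lb) $1.54: unprepared food → 6.25% → $0.10
Stainless water bottle $22.78: everything else → 8% → $1.82
Sourdough loaf $5.70: unprepared food → 6.25% → $0.36
Picture frame (8x10) $27.10: everything else → 8% → $2.17
Bottle of merlot $12.03: alcohol → 9.75% → $1.17
Bottle of gin (750 mL) $45.92: alcohol → 9.75% → $4.48
Tennis racket $42.66: sports equipment → 8.5% → $3.63
Subtotal = $357.65; tax = $30.58; total due = $388.23

$388.23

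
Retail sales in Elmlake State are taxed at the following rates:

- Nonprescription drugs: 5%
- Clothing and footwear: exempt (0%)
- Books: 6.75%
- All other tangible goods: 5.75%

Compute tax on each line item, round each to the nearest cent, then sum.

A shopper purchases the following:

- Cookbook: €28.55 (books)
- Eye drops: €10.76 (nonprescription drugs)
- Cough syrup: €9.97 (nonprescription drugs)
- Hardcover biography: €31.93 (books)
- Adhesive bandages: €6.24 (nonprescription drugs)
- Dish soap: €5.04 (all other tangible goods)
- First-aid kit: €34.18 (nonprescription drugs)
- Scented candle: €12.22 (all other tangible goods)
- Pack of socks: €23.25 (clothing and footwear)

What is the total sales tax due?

Cookbook €28.55: books → 6.75% → €1.93
Eye drops €10.76: nonprescription drugs → 5% → €0.54
Cough syrup €9.97: nonprescription drugs → 5% → €0.50
Hardcover biography €31.93: books → 6.75% → €2.16
Adhesive bandages €6.24: nonprescription drugs → 5% → €0.31
Dish soap €5.04: all other tangible goods → 5.75% → €0.29
First-aid kit €34.18: nonprescription drugs → 5% → €1.71
Scented candle €12.22: all other tangible goods → 5.75% → €0.70
Pack of socks €23.25: clothing and footwear → 0% → €0.00
Total tax = €1.93 + €0.54 + €0.50 + €2.16 + €0.31 + €0.29 + €1.71 + €0.70 = €8.14

€8.14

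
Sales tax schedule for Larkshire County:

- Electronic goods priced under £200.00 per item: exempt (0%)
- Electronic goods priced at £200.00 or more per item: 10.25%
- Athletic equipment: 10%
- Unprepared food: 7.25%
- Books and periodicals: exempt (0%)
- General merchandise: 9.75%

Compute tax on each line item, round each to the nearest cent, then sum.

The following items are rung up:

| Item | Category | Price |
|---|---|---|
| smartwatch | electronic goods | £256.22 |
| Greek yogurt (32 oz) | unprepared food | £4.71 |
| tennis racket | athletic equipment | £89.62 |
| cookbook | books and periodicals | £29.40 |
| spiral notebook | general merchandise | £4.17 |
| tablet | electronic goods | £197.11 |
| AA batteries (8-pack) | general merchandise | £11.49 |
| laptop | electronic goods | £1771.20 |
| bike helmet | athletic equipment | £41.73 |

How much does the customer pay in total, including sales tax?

£2628.46

Smartwatch £256.22: electronic goods, £200.00 or more → 10.25% → £26.26
Greek yogurt (32 oz) £4.71: unprepared food → 7.25% → £0.34
Tennis racket £89.62: athletic equipment → 10% → £8.96
Cookbook £29.40: books and periodicals → 0% → £0.00
Spiral notebook £4.17: general merchandise → 9.75% → £0.41
Tablet £197.11: electronic goods, under £200.00 → 0% → £0.00
AA batteries (8-pack) £11.49: general merchandise → 9.75% → £1.12
Laptop £1771.20: electronic goods, £200.00 or more → 10.25% → £181.55
Bike helmet £41.73: athletic equipment → 10% → £4.17
Subtotal = £2405.65; tax = £222.81; total due = £2628.46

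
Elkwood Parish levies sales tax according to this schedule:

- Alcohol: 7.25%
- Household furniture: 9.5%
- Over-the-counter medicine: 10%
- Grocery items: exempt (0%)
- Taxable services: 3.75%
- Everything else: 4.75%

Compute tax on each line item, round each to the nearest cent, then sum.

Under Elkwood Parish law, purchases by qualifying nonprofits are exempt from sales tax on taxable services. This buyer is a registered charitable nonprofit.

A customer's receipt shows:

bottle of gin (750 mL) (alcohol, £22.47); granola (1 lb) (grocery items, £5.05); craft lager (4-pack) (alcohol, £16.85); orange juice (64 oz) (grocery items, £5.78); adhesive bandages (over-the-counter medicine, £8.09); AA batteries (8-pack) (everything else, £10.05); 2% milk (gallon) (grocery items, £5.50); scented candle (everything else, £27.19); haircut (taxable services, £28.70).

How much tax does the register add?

£5.43

Bottle of gin (750 mL) £22.47: alcohol → 7.25% → £1.63
Granola (1 lb) £5.05: grocery items → 0% → £0.00
Craft lager (4-pack) £16.85: alcohol → 7.25% → £1.22
Orange juice (64 oz) £5.78: grocery items → 0% → £0.00
Adhesive bandages £8.09: over-the-counter medicine → 10% → £0.81
AA batteries (8-pack) £10.05: everything else → 4.75% → £0.48
2% milk (gallon) £5.50: grocery items → 0% → £0.00
Scented candle £27.19: everything else → 4.75% → £1.29
Haircut £28.70: taxable services, buyer-exempt → 0% → £0.00
Total tax = £1.63 + £1.22 + £0.81 + £0.48 + £1.29 = £5.43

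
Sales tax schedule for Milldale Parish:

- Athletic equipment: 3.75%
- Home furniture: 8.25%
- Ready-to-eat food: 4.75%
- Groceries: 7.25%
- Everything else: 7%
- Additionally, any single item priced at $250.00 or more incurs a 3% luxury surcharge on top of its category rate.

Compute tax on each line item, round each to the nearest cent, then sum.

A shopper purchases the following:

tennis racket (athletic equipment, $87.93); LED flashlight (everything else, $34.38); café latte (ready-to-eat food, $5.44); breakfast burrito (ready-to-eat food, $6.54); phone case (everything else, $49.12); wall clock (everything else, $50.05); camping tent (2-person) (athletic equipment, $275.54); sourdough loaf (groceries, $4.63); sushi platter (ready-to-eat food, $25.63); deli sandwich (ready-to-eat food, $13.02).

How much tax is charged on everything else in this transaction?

LED flashlight $34.38: everything else → 7% → $2.41
Phone case $49.12: everything else → 7% → $3.44
Wall clock $50.05: everything else → 7% → $3.50
Tax on everything else = $2.41 + $3.44 + $3.50 = $9.35

$9.35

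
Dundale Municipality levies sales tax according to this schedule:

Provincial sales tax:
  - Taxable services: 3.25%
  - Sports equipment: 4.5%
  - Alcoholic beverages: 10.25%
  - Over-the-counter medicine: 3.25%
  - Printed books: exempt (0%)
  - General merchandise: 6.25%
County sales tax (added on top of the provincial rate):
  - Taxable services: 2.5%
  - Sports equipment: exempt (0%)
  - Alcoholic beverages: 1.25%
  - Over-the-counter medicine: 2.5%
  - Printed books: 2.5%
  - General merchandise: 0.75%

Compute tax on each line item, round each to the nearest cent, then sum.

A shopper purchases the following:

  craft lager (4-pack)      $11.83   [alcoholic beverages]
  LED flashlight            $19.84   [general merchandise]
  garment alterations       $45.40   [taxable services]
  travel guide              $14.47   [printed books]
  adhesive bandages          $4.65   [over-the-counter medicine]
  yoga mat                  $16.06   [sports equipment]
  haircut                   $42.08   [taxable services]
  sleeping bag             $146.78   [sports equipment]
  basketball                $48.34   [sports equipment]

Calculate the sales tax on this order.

Craft lager (4-pack) $11.83: alcoholic beverages → 10.25% + 1.25% county = 11.5% → $1.36
LED flashlight $19.84: general merchandise → 6.25% + 0.75% county = 7% → $1.39
Garment alterations $45.40: taxable services → 3.25% + 2.5% county = 5.75% → $2.61
Travel guide $14.47: printed books → 0% + 2.5% county = 2.5% → $0.36
Adhesive bandages $4.65: over-the-counter medicine → 3.25% + 2.5% county = 5.75% → $0.27
Yoga mat $16.06: sports equipment → 4.5% + 0% county = 4.5% → $0.72
Haircut $42.08: taxable services → 3.25% + 2.5% county = 5.75% → $2.42
Sleeping bag $146.78: sports equipment → 4.5% + 0% county = 4.5% → $6.61
Basketball $48.34: sports equipment → 4.5% + 0% county = 4.5% → $2.18
Total tax = $1.36 + $1.39 + $2.61 + $0.36 + $0.27 + $0.72 + $2.42 + $6.61 + $2.18 = $17.92

$17.92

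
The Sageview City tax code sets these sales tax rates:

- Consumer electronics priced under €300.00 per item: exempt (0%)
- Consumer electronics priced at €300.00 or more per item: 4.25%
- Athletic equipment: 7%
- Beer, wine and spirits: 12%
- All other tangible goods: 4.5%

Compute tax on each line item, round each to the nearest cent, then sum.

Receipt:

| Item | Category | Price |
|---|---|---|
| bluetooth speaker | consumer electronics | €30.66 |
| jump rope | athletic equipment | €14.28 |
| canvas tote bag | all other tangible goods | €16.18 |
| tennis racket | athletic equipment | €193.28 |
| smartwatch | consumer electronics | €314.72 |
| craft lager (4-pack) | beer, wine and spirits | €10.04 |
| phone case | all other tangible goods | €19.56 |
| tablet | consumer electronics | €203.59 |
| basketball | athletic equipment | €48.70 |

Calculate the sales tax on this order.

Bluetooth speaker €30.66: consumer electronics, under €300.00 → 0% → €0.00
Jump rope €14.28: athletic equipment → 7% → €1.00
Canvas tote bag €16.18: all other tangible goods → 4.5% → €0.73
Tennis racket €193.28: athletic equipment → 7% → €13.53
Smartwatch €314.72: consumer electronics, €300.00 or more → 4.25% → €13.38
Craft lager (4-pack) €10.04: beer, wine and spirits → 12% → €1.20
Phone case €19.56: all other tangible goods → 4.5% → €0.88
Tablet €203.59: consumer electronics, under €300.00 → 0% → €0.00
Basketball €48.70: athletic equipment → 7% → €3.41
Total tax = €1.00 + €0.73 + €13.53 + €13.38 + €1.20 + €0.88 + €3.41 = €34.13

€34.13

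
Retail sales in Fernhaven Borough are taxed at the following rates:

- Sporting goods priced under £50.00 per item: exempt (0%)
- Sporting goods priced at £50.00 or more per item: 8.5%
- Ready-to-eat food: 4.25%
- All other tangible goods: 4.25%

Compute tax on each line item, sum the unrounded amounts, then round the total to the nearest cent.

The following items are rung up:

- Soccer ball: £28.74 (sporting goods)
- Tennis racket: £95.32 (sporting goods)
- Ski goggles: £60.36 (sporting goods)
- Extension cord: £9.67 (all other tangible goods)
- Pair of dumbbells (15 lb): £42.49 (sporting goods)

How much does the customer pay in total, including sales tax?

Soccer ball £28.74: sporting goods, under £50.00 → 0% → £0.00
Tennis racket £95.32: sporting goods, £50.00 or more → 8.5% → £8.1022
Ski goggles £60.36: sporting goods, £50.00 or more → 8.5% → £5.1306
Extension cord £9.67: all other tangible goods → 4.25% → £0.410975
Pair of dumbbells (15 lb) £42.49: sporting goods, under £50.00 → 0% → £0.00
Subtotal = £236.58; unrounded tax = £13.643775 → £13.64; total due = £250.22

£250.22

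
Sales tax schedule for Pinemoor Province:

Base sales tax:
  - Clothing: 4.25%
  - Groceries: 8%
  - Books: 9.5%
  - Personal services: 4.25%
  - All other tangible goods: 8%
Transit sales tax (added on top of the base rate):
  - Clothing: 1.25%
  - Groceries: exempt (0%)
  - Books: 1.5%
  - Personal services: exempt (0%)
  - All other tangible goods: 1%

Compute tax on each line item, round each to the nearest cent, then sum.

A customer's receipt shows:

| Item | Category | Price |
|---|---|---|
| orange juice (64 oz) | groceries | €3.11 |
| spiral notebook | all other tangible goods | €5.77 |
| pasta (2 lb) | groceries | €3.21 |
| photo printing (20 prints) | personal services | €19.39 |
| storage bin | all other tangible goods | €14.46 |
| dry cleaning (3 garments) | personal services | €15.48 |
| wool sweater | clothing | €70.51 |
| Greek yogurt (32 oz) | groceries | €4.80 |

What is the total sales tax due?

Orange juice (64 oz) €3.11: groceries → 8% + 0% transit = 8% → €0.25
Spiral notebook €5.77: all other tangible goods → 8% + 1% transit = 9% → €0.52
Pasta (2 lb) €3.21: groceries → 8% + 0% transit = 8% → €0.26
Photo printing (20 prints) €19.39: personal services → 4.25% + 0% transit = 4.25% → €0.82
Storage bin €14.46: all other tangible goods → 8% + 1% transit = 9% → €1.30
Dry cleaning (3 garments) €15.48: personal services → 4.25% + 0% transit = 4.25% → €0.66
Wool sweater €70.51: clothing → 4.25% + 1.25% transit = 5.5% → €3.88
Greek yogurt (32 oz) €4.80: groceries → 8% + 0% transit = 8% → €0.38
Total tax = €0.25 + €0.52 + €0.26 + €0.82 + €1.30 + €0.66 + €3.88 + €0.38 = €8.07

€8.07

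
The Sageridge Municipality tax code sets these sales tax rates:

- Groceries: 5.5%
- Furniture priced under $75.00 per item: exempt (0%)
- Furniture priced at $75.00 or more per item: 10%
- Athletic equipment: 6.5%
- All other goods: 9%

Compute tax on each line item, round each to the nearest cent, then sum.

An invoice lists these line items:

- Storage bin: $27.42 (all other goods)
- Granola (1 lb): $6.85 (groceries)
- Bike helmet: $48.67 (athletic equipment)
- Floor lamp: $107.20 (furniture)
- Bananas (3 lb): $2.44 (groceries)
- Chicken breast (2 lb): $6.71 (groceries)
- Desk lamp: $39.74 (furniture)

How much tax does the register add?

Storage bin $27.42: all other goods → 9% → $2.47
Granola (1 lb) $6.85: groceries → 5.5% → $0.38
Bike helmet $48.67: athletic equipment → 6.5% → $3.16
Floor lamp $107.20: furniture, $75.00 or more → 10% → $10.72
Bananas (3 lb) $2.44: groceries → 5.5% → $0.13
Chicken breast (2 lb) $6.71: groceries → 5.5% → $0.37
Desk lamp $39.74: furniture, under $75.00 → 0% → $0.00
Total tax = $2.47 + $0.38 + $3.16 + $10.72 + $0.13 + $0.37 = $17.23

$17.23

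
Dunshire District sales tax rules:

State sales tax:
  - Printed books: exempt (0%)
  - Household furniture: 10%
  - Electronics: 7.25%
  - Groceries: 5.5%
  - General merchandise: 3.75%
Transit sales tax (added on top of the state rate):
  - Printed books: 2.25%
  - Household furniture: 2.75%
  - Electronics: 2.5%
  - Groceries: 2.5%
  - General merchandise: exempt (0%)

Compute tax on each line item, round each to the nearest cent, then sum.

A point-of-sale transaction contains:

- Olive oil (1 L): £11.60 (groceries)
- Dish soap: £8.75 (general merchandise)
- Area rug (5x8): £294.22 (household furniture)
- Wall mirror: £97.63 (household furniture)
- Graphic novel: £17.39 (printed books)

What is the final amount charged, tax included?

Olive oil (1 L) £11.60: groceries → 5.5% + 2.5% transit = 8% → £0.93
Dish soap £8.75: general merchandise → 3.75% + 0% transit = 3.75% → £0.33
Area rug (5x8) £294.22: household furniture → 10% + 2.75% transit = 12.75% → £37.51
Wall mirror £97.63: household furniture → 10% + 2.75% transit = 12.75% → £12.45
Graphic novel £17.39: printed books → 0% + 2.25% transit = 2.25% → £0.39
Subtotal = £429.59; tax = £51.61; total due = £481.20

£481.20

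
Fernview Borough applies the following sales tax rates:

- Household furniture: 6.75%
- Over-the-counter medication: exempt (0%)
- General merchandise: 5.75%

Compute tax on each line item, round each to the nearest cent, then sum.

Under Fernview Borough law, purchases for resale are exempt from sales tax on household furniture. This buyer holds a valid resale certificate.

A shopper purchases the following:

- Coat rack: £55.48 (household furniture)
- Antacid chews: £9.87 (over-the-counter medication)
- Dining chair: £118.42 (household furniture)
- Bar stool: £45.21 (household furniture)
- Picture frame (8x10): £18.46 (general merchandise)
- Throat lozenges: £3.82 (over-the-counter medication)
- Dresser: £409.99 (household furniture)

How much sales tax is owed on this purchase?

Coat rack £55.48: household furniture, buyer-exempt → 0% → £0.00
Antacid chews £9.87: over-the-counter medication → 0% → £0.00
Dining chair £118.42: household furniture, buyer-exempt → 0% → £0.00
Bar stool £45.21: household furniture, buyer-exempt → 0% → £0.00
Picture frame (8x10) £18.46: general merchandise → 5.75% → £1.06
Throat lozenges £3.82: over-the-counter medication → 0% → £0.00
Dresser £409.99: household furniture, buyer-exempt → 0% → £0.00
Total tax = £1.06

£1.06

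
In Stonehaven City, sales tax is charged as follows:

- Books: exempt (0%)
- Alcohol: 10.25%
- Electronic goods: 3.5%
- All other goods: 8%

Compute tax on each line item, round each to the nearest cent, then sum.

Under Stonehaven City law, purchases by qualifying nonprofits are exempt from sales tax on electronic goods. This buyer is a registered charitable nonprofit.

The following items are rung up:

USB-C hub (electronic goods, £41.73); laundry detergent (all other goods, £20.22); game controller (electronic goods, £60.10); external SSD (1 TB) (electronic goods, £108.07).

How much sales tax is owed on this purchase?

USB-C hub £41.73: electronic goods, buyer-exempt → 0% → £0.00
Laundry detergent £20.22: all other goods → 8% → £1.62
Game controller £60.10: electronic goods, buyer-exempt → 0% → £0.00
External SSD (1 TB) £108.07: electronic goods, buyer-exempt → 0% → £0.00
Total tax = £1.62

£1.62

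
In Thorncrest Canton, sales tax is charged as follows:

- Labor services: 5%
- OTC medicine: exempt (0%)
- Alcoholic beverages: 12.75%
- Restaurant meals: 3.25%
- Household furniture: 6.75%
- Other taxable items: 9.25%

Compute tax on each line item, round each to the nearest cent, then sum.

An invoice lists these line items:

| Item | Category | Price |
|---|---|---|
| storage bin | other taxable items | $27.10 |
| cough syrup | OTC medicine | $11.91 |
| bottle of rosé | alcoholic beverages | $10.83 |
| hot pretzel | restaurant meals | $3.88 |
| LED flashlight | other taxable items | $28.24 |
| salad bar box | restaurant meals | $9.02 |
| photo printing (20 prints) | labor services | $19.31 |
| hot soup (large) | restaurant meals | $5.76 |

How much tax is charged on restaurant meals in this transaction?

Hot pretzel $3.88: restaurant meals → 3.25% → $0.13
Salad bar box $9.02: restaurant meals → 3.25% → $0.29
Hot soup (large) $5.76: restaurant meals → 3.25% → $0.19
Tax on restaurant meals = $0.13 + $0.29 + $0.19 = $0.61

$0.61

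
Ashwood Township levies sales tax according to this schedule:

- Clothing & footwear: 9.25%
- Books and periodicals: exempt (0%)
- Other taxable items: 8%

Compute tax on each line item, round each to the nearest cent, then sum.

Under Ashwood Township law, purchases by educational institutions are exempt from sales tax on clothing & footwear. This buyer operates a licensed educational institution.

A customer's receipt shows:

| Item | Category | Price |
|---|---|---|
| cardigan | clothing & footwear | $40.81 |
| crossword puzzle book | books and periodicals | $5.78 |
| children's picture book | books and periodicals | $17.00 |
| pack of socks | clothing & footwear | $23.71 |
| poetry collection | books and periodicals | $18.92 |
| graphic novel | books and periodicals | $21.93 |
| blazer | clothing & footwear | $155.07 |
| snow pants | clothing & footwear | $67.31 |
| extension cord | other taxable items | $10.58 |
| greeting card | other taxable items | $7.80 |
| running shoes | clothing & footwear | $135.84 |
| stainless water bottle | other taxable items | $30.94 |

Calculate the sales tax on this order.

Cardigan $40.81: clothing & footwear, buyer-exempt → 0% → $0.00
Crossword puzzle book $5.78: books and periodicals → 0% → $0.00
Children's picture book $17.00: books and periodicals → 0% → $0.00
Pack of socks $23.71: clothing & footwear, buyer-exempt → 0% → $0.00
Poetry collection $18.92: books and periodicals → 0% → $0.00
Graphic novel $21.93: books and periodicals → 0% → $0.00
Blazer $155.07: clothing & footwear, buyer-exempt → 0% → $0.00
Snow pants $67.31: clothing & footwear, buyer-exempt → 0% → $0.00
Extension cord $10.58: other taxable items → 8% → $0.85
Greeting card $7.80: other taxable items → 8% → $0.62
Running shoes $135.84: clothing & footwear, buyer-exempt → 0% → $0.00
Stainless water bottle $30.94: other taxable items → 8% → $2.48
Total tax = $0.85 + $0.62 + $2.48 = $3.95

$3.95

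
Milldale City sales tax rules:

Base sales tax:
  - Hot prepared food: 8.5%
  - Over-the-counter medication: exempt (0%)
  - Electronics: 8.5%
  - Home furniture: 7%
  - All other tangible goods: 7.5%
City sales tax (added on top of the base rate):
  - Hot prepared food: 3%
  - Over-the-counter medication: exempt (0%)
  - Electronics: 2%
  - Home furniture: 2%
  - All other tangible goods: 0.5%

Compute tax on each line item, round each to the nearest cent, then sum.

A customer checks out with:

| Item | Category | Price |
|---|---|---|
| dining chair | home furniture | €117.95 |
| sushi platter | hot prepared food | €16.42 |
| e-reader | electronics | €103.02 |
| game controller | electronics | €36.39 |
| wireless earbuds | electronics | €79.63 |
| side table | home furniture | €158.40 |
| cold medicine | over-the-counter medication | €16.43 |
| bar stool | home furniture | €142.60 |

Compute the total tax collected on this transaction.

Dining chair €117.95: home furniture → 7% + 2% city = 9% → €10.62
Sushi platter €16.42: hot prepared food → 8.5% + 3% city = 11.5% → €1.89
E-reader €103.02: electronics → 8.5% + 2% city = 10.5% → €10.82
Game controller €36.39: electronics → 8.5% + 2% city = 10.5% → €3.82
Wireless earbuds €79.63: electronics → 8.5% + 2% city = 10.5% → €8.36
Side table €158.40: home furniture → 7% + 2% city = 9% → €14.26
Cold medicine €16.43: over-the-counter medication → 0% + 0% city = 0% → €0.00
Bar stool €142.60: home furniture → 7% + 2% city = 9% → €12.83
Total tax = €10.62 + €1.89 + €10.82 + €3.82 + €8.36 + €14.26 + €12.83 = €62.60

€62.60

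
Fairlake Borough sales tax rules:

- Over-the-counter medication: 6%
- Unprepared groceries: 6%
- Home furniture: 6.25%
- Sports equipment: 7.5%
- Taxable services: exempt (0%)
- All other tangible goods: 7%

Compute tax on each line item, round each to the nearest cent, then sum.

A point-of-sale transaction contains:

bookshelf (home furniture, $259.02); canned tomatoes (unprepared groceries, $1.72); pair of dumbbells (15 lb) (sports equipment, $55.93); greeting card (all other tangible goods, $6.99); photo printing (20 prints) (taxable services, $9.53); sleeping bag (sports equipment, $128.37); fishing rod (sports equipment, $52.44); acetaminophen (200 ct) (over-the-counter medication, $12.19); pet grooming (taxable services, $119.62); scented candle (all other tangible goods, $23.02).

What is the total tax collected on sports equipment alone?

Pair of dumbbells (15 lb) $55.93: sports equipment → 7.5% → $4.19
Sleeping bag $128.37: sports equipment → 7.5% → $9.63
Fishing rod $52.44: sports equipment → 7.5% → $3.93
Tax on sports equipment = $4.19 + $9.63 + $3.93 = $17.75

$17.75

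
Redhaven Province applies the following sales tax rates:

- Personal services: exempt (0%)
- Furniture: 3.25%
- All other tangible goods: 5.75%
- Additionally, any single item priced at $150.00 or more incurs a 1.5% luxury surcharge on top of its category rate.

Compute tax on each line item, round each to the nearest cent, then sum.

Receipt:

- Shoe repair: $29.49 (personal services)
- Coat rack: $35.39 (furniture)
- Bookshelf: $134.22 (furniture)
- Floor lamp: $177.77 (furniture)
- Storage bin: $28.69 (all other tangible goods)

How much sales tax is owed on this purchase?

Shoe repair $29.49: personal services → 0% → $0.00
Coat rack $35.39: furniture → 3.25% → $1.15
Bookshelf $134.22: furniture → 3.25% → $4.36
Floor lamp $177.77: furniture → 3.25% + 1.5% surcharge = 4.75% → $8.44
Storage bin $28.69: all other tangible goods → 5.75% → $1.65
Total tax = $1.15 + $4.36 + $8.44 + $1.65 = $15.60

$15.60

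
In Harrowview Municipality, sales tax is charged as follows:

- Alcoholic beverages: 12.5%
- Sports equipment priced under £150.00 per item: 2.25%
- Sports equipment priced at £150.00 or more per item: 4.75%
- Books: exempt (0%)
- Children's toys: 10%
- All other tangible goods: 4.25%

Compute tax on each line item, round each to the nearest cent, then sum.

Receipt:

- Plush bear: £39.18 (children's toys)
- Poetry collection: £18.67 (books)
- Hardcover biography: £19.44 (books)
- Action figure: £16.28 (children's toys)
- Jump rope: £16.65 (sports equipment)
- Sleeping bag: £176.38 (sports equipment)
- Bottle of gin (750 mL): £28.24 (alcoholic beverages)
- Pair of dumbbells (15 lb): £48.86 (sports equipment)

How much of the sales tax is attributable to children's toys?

£5.55

Plush bear £39.18: children's toys → 10% → £3.92
Action figure £16.28: children's toys → 10% → £1.63
Tax on children's toys = £3.92 + £1.63 = £5.55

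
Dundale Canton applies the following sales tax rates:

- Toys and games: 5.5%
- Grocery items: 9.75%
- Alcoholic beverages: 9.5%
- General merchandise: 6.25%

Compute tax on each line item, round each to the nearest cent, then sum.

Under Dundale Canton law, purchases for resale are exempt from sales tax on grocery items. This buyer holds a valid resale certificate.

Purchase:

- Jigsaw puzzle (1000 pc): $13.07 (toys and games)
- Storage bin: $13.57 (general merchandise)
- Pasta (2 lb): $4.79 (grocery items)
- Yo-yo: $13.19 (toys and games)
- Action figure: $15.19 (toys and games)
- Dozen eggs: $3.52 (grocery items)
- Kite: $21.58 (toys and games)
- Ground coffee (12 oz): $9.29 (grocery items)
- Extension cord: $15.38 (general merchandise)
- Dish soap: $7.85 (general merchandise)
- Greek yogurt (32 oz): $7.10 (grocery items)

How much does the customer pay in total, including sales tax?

$130.31

Jigsaw puzzle (1000 pc) $13.07: toys and games → 5.5% → $0.72
Storage bin $13.57: general merchandise → 6.25% → $0.85
Pasta (2 lb) $4.79: grocery items, buyer-exempt → 0% → $0.00
Yo-yo $13.19: toys and games → 5.5% → $0.73
Action figure $15.19: toys and games → 5.5% → $0.84
Dozen eggs $3.52: grocery items, buyer-exempt → 0% → $0.00
Kite $21.58: toys and games → 5.5% → $1.19
Ground coffee (12 oz) $9.29: grocery items, buyer-exempt → 0% → $0.00
Extension cord $15.38: general merchandise → 6.25% → $0.96
Dish soap $7.85: general merchandise → 6.25% → $0.49
Greek yogurt (32 oz) $7.10: grocery items, buyer-exempt → 0% → $0.00
Subtotal = $124.53; tax = $5.78; total due = $130.31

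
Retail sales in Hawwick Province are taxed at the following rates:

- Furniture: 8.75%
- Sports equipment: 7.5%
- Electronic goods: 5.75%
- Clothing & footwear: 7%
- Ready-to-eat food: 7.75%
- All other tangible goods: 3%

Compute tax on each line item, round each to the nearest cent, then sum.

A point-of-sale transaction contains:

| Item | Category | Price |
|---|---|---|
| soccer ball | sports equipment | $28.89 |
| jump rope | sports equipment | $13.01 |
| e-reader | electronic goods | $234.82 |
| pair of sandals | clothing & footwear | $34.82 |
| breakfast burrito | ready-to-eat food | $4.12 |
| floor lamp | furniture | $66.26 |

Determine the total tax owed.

$25.21

Soccer ball $28.89: sports equipment → 7.5% → $2.17
Jump rope $13.01: sports equipment → 7.5% → $0.98
E-reader $234.82: electronic goods → 5.75% → $13.50
Pair of sandals $34.82: clothing & footwear → 7% → $2.44
Breakfast burrito $4.12: ready-to-eat food → 7.75% → $0.32
Floor lamp $66.26: furniture → 8.75% → $5.80
Total tax = $2.17 + $0.98 + $13.50 + $2.44 + $0.32 + $5.80 = $25.21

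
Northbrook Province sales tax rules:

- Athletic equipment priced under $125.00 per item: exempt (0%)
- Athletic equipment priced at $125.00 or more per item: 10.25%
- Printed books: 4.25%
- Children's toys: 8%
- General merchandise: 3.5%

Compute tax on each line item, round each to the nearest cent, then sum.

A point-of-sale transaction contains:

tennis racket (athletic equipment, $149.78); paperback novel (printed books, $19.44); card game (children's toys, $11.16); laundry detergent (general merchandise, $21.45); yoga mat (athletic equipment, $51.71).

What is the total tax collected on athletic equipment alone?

Tennis racket $149.78: athletic equipment, $125.00 or more → 10.25% → $15.35
Yoga mat $51.71: athletic equipment, under $125.00 → 0% → $0.00
Tax on athletic equipment = $15.35 + $0.00 = $15.35

$15.35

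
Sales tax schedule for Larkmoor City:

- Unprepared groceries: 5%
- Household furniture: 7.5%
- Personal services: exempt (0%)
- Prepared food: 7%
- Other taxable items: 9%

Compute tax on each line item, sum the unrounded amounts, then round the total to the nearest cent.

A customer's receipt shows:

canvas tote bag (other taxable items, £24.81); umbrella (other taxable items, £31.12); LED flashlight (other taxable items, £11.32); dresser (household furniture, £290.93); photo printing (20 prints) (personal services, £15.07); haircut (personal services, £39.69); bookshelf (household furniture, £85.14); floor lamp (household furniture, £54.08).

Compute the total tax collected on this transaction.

£38.31

Canvas tote bag £24.81: other taxable items → 9% → £2.2329
Umbrella £31.12: other taxable items → 9% → £2.8008
LED flashlight £11.32: other taxable items → 9% → £1.0188
Dresser £290.93: household furniture → 7.5% → £21.81975
Photo printing (20 prints) £15.07: personal services → 0% → £0.00
Haircut £39.69: personal services → 0% → £0.00
Bookshelf £85.14: household furniture → 7.5% → £6.3855
Floor lamp £54.08: household furniture → 7.5% → £4.056
Unrounded tax sum = £38.31375 → £38.31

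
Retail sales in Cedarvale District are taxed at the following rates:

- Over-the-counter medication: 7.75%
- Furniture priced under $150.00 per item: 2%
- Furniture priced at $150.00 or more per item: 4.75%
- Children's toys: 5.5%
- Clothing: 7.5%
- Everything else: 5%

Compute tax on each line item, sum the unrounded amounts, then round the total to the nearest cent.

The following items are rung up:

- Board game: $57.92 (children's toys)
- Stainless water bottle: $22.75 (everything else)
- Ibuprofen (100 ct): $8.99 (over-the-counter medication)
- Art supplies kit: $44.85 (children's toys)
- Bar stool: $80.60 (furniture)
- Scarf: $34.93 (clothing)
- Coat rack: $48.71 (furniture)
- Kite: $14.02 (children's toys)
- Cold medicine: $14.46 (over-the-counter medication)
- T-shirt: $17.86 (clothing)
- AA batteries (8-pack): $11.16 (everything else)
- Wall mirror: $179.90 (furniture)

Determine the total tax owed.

$25.03

Board game $57.92: children's toys → 5.5% → $3.1856
Stainless water bottle $22.75: everything else → 5% → $1.1375
Ibuprofen (100 ct) $8.99: over-the-counter medication → 7.75% → $0.696725
Art supplies kit $44.85: children's toys → 5.5% → $2.46675
Bar stool $80.60: furniture, under $150.00 → 2% → $1.612
Scarf $34.93: clothing → 7.5% → $2.61975
Coat rack $48.71: furniture, under $150.00 → 2% → $0.9742
Kite $14.02: children's toys → 5.5% → $0.7711
Cold medicine $14.46: over-the-counter medication → 7.75% → $1.12065
T-shirt $17.86: clothing → 7.5% → $1.3395
AA batteries (8-pack) $11.16: everything else → 5% → $0.558
Wall mirror $179.90: furniture, $150.00 or more → 4.75% → $8.54525
Unrounded tax sum = $25.027025 → $25.03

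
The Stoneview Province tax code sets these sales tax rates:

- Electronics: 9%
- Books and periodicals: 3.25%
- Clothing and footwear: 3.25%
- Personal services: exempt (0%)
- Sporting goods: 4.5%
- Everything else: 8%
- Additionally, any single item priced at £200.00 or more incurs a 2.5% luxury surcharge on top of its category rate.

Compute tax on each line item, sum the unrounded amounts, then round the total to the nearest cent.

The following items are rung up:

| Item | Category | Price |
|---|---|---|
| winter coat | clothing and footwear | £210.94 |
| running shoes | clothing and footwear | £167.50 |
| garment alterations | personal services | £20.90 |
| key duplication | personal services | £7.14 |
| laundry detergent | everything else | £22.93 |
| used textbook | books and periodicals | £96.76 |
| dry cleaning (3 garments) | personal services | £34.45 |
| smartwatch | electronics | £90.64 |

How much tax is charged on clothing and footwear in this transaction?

£17.57

Winter coat £210.94: clothing and footwear → 3.25% + 2.5% surcharge = 5.75% → £12.12905
Running shoes £167.50: clothing and footwear → 3.25% → £5.44375
Tax on clothing and footwear: unrounded sum = £17.5728 → £17.57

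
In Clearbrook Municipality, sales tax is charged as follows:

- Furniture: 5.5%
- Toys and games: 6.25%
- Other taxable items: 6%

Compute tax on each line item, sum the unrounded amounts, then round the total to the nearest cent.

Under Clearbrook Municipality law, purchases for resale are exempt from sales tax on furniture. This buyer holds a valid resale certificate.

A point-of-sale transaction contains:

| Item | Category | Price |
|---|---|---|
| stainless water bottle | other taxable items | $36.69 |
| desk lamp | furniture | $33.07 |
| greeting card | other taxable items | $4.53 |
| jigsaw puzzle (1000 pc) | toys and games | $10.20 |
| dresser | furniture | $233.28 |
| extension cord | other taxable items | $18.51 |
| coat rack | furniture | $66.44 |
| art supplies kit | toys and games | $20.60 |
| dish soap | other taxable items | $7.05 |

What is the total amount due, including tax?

$436.30

Stainless water bottle $36.69: other taxable items → 6% → $2.2014
Desk lamp $33.07: furniture, buyer-exempt → 0% → $0.00
Greeting card $4.53: other taxable items → 6% → $0.2718
Jigsaw puzzle (1000 pc) $10.20: toys and games → 6.25% → $0.6375
Dresser $233.28: furniture, buyer-exempt → 0% → $0.00
Extension cord $18.51: other taxable items → 6% → $1.1106
Coat rack $66.44: furniture, buyer-exempt → 0% → $0.00
Art supplies kit $20.60: toys and games → 6.25% → $1.2875
Dish soap $7.05: other taxable items → 6% → $0.423
Subtotal = $430.37; unrounded tax = $5.9318 → $5.93; total due = $436.30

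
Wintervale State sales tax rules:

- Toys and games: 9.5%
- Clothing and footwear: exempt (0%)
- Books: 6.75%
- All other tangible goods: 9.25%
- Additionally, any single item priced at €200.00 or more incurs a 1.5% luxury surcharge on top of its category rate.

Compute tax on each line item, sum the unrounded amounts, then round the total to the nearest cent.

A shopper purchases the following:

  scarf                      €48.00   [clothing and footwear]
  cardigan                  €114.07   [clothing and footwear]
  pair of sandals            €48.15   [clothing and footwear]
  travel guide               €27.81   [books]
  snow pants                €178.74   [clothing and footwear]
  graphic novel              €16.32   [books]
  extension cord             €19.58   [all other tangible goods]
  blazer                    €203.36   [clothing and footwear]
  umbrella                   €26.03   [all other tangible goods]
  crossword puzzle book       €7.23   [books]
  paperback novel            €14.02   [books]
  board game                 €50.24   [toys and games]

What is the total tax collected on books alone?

Travel guide €27.81: books → 6.75% → €1.877175
Graphic novel €16.32: books → 6.75% → €1.1016
Crossword puzzle book €7.23: books → 6.75% → €0.488025
Paperback novel €14.02: books → 6.75% → €0.94635
Tax on books: unrounded sum = €4.41315 → €4.41

€4.41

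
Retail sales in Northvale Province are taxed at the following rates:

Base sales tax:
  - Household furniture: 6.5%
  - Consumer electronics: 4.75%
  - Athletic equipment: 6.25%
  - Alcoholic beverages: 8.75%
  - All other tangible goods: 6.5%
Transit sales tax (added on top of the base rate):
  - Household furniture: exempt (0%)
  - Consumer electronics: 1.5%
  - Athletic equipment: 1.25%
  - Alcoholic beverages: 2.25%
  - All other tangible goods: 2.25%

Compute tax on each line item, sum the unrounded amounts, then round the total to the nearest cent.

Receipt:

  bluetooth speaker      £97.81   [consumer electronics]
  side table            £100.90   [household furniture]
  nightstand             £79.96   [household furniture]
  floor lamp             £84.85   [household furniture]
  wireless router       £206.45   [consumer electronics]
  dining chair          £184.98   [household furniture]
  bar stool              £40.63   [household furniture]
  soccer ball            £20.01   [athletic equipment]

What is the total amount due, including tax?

Bluetooth speaker £97.81: consumer electronics → 4.75% + 1.5% transit = 6.25% → £6.113125
Side table £100.90: household furniture → 6.5% + 0% transit = 6.5% → £6.5585
Nightstand £79.96: household furniture → 6.5% + 0% transit = 6.5% → £5.1974
Floor lamp £84.85: household furniture → 6.5% + 0% transit = 6.5% → £5.51525
Wireless router £206.45: consumer electronics → 4.75% + 1.5% transit = 6.25% → £12.903125
Dining chair £184.98: household furniture → 6.5% + 0% transit = 6.5% → £12.0237
Bar stool £40.63: household furniture → 6.5% + 0% transit = 6.5% → £2.64095
Soccer ball £20.01: athletic equipment → 6.25% + 1.25% transit = 7.5% → £1.50075
Subtotal = £815.59; unrounded tax = £52.4528 → £52.45; total due = £868.04

£868.04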